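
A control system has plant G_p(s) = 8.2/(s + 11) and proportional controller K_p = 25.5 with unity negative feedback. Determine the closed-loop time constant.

τ = 0.00454 s

Closed-loop transfer function: T(s) = K_p·G_p(s)/(1 + K_p·G_p(s)) = 209.1/(s + 11 + 209.1) = 209.1/(s + 220.1).
Time constant τ = 1/220.1 = 0.00454 s.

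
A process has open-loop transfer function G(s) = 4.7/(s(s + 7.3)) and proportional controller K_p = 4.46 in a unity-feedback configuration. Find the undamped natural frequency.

ω_n = 4.58 rad/s

With unity feedback the closed-loop characteristic equation is s² + 7.3s + 4.46·4.7 = s² + 7.3s + 20.96 = 0.
Matching s² + 2ζω_n s + ω_n²: ω_n = √20.96 = 4.578 rad/s and 2ζω_n = 7.3, so ζ = 7.3/(2·4.578) = 0.797.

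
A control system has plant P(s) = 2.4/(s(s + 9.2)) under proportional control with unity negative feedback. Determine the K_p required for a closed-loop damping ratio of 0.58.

K_p = 26.2

Closed-loop characteristic equation: s² + 9.2s + K_p·2.4 = 0.
So ω_n = √(2.4K_p) and 2ζω_n = 9.2, giving ζ = 9.2/(2√(2.4K_p)).
Setting ζ = 0.58: √(2.4K_p) = 9.2/(2·0.58) = 7.931, so K_p = 62.9/2.4 = 26.2.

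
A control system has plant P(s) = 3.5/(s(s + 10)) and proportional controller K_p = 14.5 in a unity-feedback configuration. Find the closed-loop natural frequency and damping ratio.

1 + K_p·P(s) = 0 gives s² + 10s + 50.75 = 0.
Matching s² + 2ζω_n s + ω_n²: ω_n = √50.75 = 7.124 rad/s and 2ζω_n = 10, so ζ = 10/(2·7.124) = 0.702.

ω_n = 7.12 rad/s, ζ = 0.702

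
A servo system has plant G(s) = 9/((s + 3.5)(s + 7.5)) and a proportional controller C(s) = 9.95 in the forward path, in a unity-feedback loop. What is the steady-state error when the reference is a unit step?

The loop is type 0. Static position error constant K_pos = C(0)·G(0) = 9.95·0.3429 = 3.411.
Steady-state error to a unit step: e_ss = 1/(1+K_pos) = 1/4.411 = 0.227.

0.227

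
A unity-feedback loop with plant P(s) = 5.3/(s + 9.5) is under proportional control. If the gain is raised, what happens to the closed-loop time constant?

Closed-loop pole is at s = −(9.5+K_p·5.3); larger K_p moves it further left, so τ = 1/(9.5+K_p·5.3) decreases.

decrease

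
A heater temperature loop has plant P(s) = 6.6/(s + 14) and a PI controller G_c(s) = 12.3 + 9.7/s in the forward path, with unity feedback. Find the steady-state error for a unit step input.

The open loop G_c(s)P(s) has a pole at the origin (type 1), so the static position error constant is infinite and e_ss = 1/(1+∞) = 0.

0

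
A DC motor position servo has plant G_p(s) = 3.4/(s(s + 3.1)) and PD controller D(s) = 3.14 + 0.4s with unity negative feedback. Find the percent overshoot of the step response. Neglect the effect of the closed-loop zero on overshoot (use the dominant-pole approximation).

5.32%

Forward path: (3.14 + 0.4s)·3.4/(s(s+3.1)). The closed-loop characteristic equation is s² + (3.1 + 3.4·0.4)s + 3.4·3.14 = 0.
That is s² + 4.46s + 10.68 = 0, so ω_n = 3.267 rad/s and ζ = 4.46/(2·3.267) = 0.6825.
%OS = 100·exp(−πζ/√(1−ζ²)) = 5.32%.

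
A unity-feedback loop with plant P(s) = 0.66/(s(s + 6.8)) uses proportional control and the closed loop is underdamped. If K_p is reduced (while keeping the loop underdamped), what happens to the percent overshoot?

ζ = 6.8/(2√(0.66K_p)) rises as K_p falls; higher damping means less overshoot.

decrease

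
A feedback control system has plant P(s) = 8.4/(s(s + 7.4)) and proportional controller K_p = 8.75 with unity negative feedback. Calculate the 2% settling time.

T_s ≈ 1.08 s

The closed-loop denominator s² + 7.4s + 73.5 gives ω_n = √73.5 = 8.573 and ζ = 7.4/(2ω_n) = 0.4316.
2% settling time T_s ≈ 4/(ζω_n) = 4/3.7 = 1.08 s.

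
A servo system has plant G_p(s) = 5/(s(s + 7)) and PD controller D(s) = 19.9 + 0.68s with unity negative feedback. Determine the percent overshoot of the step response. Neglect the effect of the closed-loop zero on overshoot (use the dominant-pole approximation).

14.7%

Forward path: (19.9 + 0.68s)·5/(s(s+7)). The closed-loop characteristic equation is s² + (7 + 5·0.68)s + 5·19.9 = 0.
That is s² + 10.4s + 99.5 = 0, so ω_n = 9.975 rad/s and ζ = 10.4/(2·9.975) = 0.5213.
%OS = 100·exp(−πζ/√(1−ζ²)) = 14.7%.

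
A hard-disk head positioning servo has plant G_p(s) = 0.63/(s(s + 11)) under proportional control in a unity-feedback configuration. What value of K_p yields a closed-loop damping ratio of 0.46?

K_p = 227

Closed-loop characteristic equation: s² + 11s + K_p·0.63 = 0.
So ω_n = √(0.63K_p) and 2ζω_n = 11, giving ζ = 11/(2√(0.63K_p)).
Setting ζ = 0.46: √(0.63K_p) = 11/(2·0.46) = 11.96, so K_p = 143/0.63 = 227.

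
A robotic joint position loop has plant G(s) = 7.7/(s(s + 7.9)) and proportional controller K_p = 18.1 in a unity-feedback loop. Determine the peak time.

The closed-loop denominator s² + 7.9s + 139.4 gives ω_n = √139.4 = 11.81 and ζ = 7.9/(2ω_n) = 0.3346.
Damped frequency ω_d = ω_n√(1−ζ²) = 11.13 rad/s, so peak time T_p = π/ω_d = 0.282 s.

T_p = 0.282 s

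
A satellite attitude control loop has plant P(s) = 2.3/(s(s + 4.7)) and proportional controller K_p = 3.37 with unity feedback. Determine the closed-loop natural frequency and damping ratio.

ω_n = 2.78 rad/s, ζ = 0.844

The closed-loop denominator is s(s+4.7) + 3.37·2.3 = s² + 4.7s + 7.751.
Matching s² + 2ζω_n s + ω_n²: ω_n = √7.751 = 2.784 rad/s and 2ζω_n = 4.7, so ζ = 4.7/(2·2.784) = 0.844.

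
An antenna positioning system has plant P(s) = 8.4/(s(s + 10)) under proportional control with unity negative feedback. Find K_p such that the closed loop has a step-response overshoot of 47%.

From %OS = 100·exp(−πζ/√(1−ζ²)) = 47%, ζ = −ln(0.47)/√(π²+ln²(0.47)) = 0.2337.
Characteristic equation s² + 10s + 8.4K_p = 0 gives ζ = 10/(2√(8.4K_p)).
Setting ζ = 0.2337: √(8.4K_p) = 10/(2·0.2337) = 21.4, so K_p = 457.8/8.4 = 54.5.

K_p = 54.5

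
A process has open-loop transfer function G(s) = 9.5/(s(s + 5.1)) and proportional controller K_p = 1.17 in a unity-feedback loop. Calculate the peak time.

The closed-loop denominator s² + 5.1s + 11.11 gives ω_n = √11.11 = 3.334 and ζ = 5.1/(2ω_n) = 0.7649.
Damped frequency ω_d = ω_n√(1−ζ²) = 2.148 rad/s, so peak time T_p = π/ω_d = 1.46 s.

T_p = 1.46 s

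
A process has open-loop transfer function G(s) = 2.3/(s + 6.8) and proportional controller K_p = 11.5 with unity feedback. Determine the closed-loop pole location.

Closed-loop transfer function: T(s) = K_p·G(s)/(1 + K_p·G(s)) = 26.45/(s + 6.8 + 26.45) = 26.45/(s + 33.25).
The closed-loop pole is at s = −33.25.

s = -33.25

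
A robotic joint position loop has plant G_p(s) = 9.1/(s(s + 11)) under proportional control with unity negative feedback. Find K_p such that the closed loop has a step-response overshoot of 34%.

K_p = 31.5

From %OS = 100·exp(−πζ/√(1−ζ²)) = 34%, ζ = −ln(0.34)/√(π²+ln²(0.34)) = 0.3248.
Characteristic equation s² + 11s + 9.1K_p = 0 gives ζ = 11/(2√(9.1K_p)).
Setting ζ = 0.3248: √(9.1K_p) = 11/(2·0.3248) = 16.93, so K_p = 286.8/9.1 = 31.5.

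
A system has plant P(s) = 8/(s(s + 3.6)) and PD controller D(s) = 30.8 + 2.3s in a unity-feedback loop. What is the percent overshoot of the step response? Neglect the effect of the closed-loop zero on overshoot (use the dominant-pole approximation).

4.57%

Forward path: (30.8 + 2.3s)·8/(s(s+3.6)). The closed-loop characteristic equation is s² + (3.6 + 8·2.3)s + 8·30.8 = 0.
That is s² + 22s + 246.4 = 0, so ω_n = 15.7 rad/s and ζ = 22/(2·15.7) = 0.7008.
%OS = 100·exp(−πζ/√(1−ζ²)) = 4.57%.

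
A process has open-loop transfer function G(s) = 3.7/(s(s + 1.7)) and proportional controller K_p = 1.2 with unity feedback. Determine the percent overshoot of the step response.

25%

From 1 + K_pG(s) = 0: s² + 1.7s + 4.44 = 0 ⇒ ω_n = 2.107, ζ = 0.4034.
%OS = 100·exp(−πζ/√(1−ζ²)) = 100·exp(−π·0.4034/√0.8373) = 25%.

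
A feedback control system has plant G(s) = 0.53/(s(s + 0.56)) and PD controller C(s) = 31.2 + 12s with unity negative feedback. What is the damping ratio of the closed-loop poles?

Forward path: (31.2 + 12s)·0.53/(s(s+0.56)). The closed-loop characteristic equation is s² + (0.56 + 0.53·12)s + 0.53·31.2 = 0.
That is s² + 6.92s + 16.54 = 0, so ω_n = 4.066 rad/s and ζ = 6.92/(2·4.066) = 0.8509.

ζ = 0.851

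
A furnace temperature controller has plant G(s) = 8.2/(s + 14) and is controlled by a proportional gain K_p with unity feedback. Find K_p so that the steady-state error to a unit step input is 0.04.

K_p = 41

Steady-state error for a unit step on this type-0 loop is 1/(1 + K_p·G(0)).
G(0) = 0.5857. Require 1/(1 + K_p·0.5857) = 0.04, so 1 + 0.5857·K_p = 25.
K_p = (25 − 1)/0.5857 = 41.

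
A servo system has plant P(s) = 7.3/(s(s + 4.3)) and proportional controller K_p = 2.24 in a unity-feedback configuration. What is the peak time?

The closed-loop denominator s² + 4.3s + 16.35 gives ω_n = √16.35 = 4.044 and ζ = 4.3/(2ω_n) = 0.5317.
Damped frequency ω_d = ω_n√(1−ζ²) = 3.425 rad/s, so peak time T_p = π/ω_d = 0.917 s.

T_p = 0.917 s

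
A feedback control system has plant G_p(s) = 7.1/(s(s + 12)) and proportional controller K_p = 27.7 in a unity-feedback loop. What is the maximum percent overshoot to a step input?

Closed-loop characteristic equation: s² + 12s + 196.7 = 0, so ω_n = 14.02 rad/s and ζ = 12/(2·14.02) = 0.4278.
%OS = 100·exp(−πζ/√(1−ζ²)) = 100·exp(−π·0.4278/√0.817) = 22.6%.

22.6%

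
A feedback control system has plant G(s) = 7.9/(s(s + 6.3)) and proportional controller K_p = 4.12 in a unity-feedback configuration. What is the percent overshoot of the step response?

From 1 + K_pG(s) = 0: s² + 6.3s + 32.55 = 0 ⇒ ω_n = 5.705, ζ = 0.5521.
%OS = 100·exp(−πζ/√(1−ζ²)) = 100·exp(−π·0.5521/√0.6951) = 12.5%.

12.5%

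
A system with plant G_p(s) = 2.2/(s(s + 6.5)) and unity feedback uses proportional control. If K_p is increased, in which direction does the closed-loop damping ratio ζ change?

ζ = 6.5/(2√(2.2K_p)); increasing K_p raises the denominator, so ζ falls.

decrease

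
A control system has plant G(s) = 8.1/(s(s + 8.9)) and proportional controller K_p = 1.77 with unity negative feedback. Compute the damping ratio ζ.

ζ = 1.18

The closed-loop denominator is s(s+8.9) + 1.77·8.1 = s² + 8.9s + 14.34.
Matching s² + 2ζω_n s + ω_n²: ω_n = √14.34 = 3.786 rad/s and 2ζω_n = 8.9, so ζ = 8.9/(2·3.786) = 1.18.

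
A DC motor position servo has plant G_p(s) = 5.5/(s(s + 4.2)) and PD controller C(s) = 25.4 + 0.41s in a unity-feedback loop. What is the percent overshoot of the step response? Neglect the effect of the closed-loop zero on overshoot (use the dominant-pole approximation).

41%

Forward path: (25.4 + 0.41s)·5.5/(s(s+4.2)). The closed-loop characteristic equation is s² + (4.2 + 5.5·0.41)s + 5.5·25.4 = 0.
That is s² + 6.455s + 139.7 = 0, so ω_n = 11.82 rad/s and ζ = 6.455/(2·11.82) = 0.2731.
%OS = 100·exp(−πζ/√(1−ζ²)) = 41%.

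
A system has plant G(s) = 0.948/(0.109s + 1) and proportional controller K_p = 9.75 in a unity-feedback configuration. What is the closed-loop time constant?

Closed loop: T(s) = K_p·G/(1+K_p·G) = 9.243/(0.109s + 1 + 9.243), with pole at s = −(1 + 9.243)/0.109 = −93.97.
Closed-loop time constant τ = 1/93.97 = 0.0106 s.

τ = 0.0106 s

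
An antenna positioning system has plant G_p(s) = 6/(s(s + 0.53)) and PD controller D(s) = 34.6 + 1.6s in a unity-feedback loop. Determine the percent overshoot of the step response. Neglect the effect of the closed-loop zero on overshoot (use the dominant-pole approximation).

Forward path: (34.6 + 1.6s)·6/(s(s+0.53)). The closed-loop characteristic equation is s² + (0.53 + 6·1.6)s + 6·34.6 = 0.
That is s² + 10.13s + 207.6 = 0, so ω_n = 14.41 rad/s and ζ = 10.13/(2·14.41) = 0.3515.
%OS = 100·exp(−πζ/√(1−ζ²)) = 30.7%.

30.7%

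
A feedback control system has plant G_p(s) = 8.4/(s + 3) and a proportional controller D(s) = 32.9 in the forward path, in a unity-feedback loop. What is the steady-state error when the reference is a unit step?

The loop is type 0. Static position error constant K_pos = D(0)·G_p(0) = 32.9·2.8 = 92.12.
Steady-state error to a unit step: e_ss = 1/(1+K_pos) = 1/93.12 = 0.0107.

0.0107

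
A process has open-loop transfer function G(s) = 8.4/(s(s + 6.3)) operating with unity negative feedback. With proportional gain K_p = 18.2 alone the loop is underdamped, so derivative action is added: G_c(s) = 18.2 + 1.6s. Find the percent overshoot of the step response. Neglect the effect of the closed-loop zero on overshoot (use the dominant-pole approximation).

Forward path: (18.2 + 1.6s)·8.4/(s(s+6.3)). The closed-loop characteristic equation is s² + (6.3 + 8.4·1.6)s + 8.4·18.2 = 0.
That is s² + 19.74s + 152.9 = 0, so ω_n = 12.36 rad/s and ζ = 19.74/(2·12.36) = 0.7983.
%OS = 100·exp(−πζ/√(1−ζ²)) = 1.56%.

1.56%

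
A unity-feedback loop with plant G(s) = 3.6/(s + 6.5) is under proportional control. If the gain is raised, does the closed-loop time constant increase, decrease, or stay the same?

The closed-loop bandwidth 6.5+K_p·3.6 grows with K_p, so τ shrinks.

decrease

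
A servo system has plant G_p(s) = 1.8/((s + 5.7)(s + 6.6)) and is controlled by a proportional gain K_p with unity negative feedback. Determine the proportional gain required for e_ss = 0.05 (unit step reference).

K_p = 397

The loop is type 0, so e_ss(step) = 1/(1 + K_pos) with K_pos = K_p·G_p(0).
G_p(0) = 0.04785. Require 1/(1 + K_p·0.04785) = 0.05, so 1 + 0.04785·K_p = 20.
K_p = (20 − 1)/0.04785 = 397.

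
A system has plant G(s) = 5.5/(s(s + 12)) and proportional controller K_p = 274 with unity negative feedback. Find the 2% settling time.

From 1 + K_pG(s) = 0: s² + 12s + 1507 = 0 ⇒ ω_n = 38.82, ζ = 0.1546.
2% settling time T_s ≈ 4/(ζω_n) = 4/6 = 0.667 s.

T_s ≈ 0.667 s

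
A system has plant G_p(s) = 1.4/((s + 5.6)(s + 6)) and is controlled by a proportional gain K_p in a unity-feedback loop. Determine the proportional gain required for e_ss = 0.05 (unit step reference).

Steady-state error for a unit step on this type-0 loop is 1/(1 + K_p·G_p(0)).
G_p(0) = 0.04167. Require 1/(1 + K_p·0.04167) = 0.05, so 1 + 0.04167·K_p = 20.
K_p = (20 − 1)/0.04167 = 456.

K_p = 456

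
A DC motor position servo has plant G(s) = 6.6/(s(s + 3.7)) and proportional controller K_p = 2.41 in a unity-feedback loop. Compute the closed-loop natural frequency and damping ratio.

ω_n = 3.99 rad/s, ζ = 0.464

1 + K_p·G(s) = 0 gives s² + 3.7s + 15.91 = 0.
Matching s² + 2ζω_n s + ω_n²: ω_n = √15.91 = 3.988 rad/s and 2ζω_n = 3.7, so ζ = 3.7/(2·3.988) = 0.464.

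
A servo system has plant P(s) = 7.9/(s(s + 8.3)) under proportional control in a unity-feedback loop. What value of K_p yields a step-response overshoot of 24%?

K_p = 12.7

From %OS = 100·exp(−πζ/√(1−ζ²)) = 24%, ζ = −ln(0.24)/√(π²+ln²(0.24)) = 0.4136.
Characteristic equation s² + 8.3s + 7.9K_p = 0 gives ζ = 8.3/(2√(7.9K_p)).
Setting ζ = 0.4136: √(7.9K_p) = 8.3/(2·0.4136) = 10.03, so K_p = 100.7/7.9 = 12.7.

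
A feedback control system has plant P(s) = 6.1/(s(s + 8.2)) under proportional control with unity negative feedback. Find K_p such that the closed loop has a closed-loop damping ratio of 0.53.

K_p = 9.81

Closed-loop characteristic equation: s² + 8.2s + K_p·6.1 = 0.
So ω_n = √(6.1K_p) and 2ζω_n = 8.2, giving ζ = 8.2/(2√(6.1K_p)).
Setting ζ = 0.53: √(6.1K_p) = 8.2/(2·0.53) = 7.736, so K_p = 59.84/6.1 = 9.81.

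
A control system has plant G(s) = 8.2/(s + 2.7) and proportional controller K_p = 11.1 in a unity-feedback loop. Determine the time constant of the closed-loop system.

τ = 0.0107 s

Closed-loop transfer function: T(s) = K_p·G(s)/(1 + K_p·G(s)) = 91.02/(s + 2.7 + 91.02) = 91.02/(s + 93.72).
Time constant τ = 1/93.72 = 0.0107 s.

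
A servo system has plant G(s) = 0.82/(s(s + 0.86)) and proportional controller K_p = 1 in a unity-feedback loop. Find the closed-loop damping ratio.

1 + K_p·G(s) = 0 gives s² + 0.86s + 0.82 = 0.
So ω_n² = 0.82 ⇒ ω_n = 0.9055 rad/s, and ζ = 0.86/(2ω_n) = 0.475.

ζ = 0.475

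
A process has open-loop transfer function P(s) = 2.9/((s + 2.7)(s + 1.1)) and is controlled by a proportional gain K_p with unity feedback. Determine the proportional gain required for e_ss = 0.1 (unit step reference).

For a type-0 loop with proportional control, e_ss = 1/(1 + K_p·P(0)).
P(0) = 0.9764. Require 1/(1 + K_p·0.9764) = 0.1, so 1 + 0.9764·K_p = 10.
K_p = (10 − 1)/0.9764 = 9.22.

K_p = 9.22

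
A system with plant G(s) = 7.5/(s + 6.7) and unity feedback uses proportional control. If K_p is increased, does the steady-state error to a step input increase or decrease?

e_ss = 1/(1 + K_p·G(0)); a larger K_p raises the denominator, so e_ss decreases.

decrease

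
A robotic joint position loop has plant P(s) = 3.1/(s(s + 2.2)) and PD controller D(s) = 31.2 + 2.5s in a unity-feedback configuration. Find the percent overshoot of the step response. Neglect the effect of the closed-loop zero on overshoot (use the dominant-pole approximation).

15.8%

Forward path: (31.2 + 2.5s)·3.1/(s(s+2.2)). The closed-loop characteristic equation is s² + (2.2 + 3.1·2.5)s + 3.1·31.2 = 0.
That is s² + 9.95s + 96.72 = 0, so ω_n = 9.835 rad/s and ζ = 9.95/(2·9.835) = 0.5059.
%OS = 100·exp(−πζ/√(1−ζ²)) = 15.8%.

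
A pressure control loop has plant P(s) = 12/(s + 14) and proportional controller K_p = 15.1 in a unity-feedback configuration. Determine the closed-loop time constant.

Closed-loop transfer function: T(s) = K_p·P(s)/(1 + K_p·P(s)) = 181.2/(s + 14 + 181.2) = 181.2/(s + 195.2).
Time constant τ = 1/195.2 = 0.00512 s.

τ = 0.00512 s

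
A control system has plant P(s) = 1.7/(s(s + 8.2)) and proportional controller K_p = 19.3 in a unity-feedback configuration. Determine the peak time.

The closed-loop denominator s² + 8.2s + 32.81 gives ω_n = √32.81 = 5.728 and ζ = 8.2/(2ω_n) = 0.7158.
Damped frequency ω_d = ω_n√(1−ζ²) = 4 rad/s, so peak time T_p = π/ω_d = 0.785 s.

T_p = 0.785 s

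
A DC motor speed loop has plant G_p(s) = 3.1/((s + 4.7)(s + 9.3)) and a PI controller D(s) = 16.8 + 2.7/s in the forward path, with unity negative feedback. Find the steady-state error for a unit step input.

0

The open loop D(s)G_p(s) has a pole at the origin (type 1), so the static position error constant is infinite and e_ss = 1/(1+∞) = 0.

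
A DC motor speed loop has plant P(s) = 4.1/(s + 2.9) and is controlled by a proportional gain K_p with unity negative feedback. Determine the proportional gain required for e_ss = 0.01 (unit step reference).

For a type-0 loop with proportional control, e_ss = 1/(1 + K_p·P(0)).
P(0) = 1.414. Require 1/(1 + K_p·1.414) = 0.01, so 1 + 1.414·K_p = 100.
K_p = (100 − 1)/1.414 = 70.

K_p = 70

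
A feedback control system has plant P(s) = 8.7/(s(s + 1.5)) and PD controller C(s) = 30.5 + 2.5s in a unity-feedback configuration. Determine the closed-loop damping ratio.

ζ = 0.714

Forward path: (30.5 + 2.5s)·8.7/(s(s+1.5)). The closed-loop characteristic equation is s² + (1.5 + 8.7·2.5)s + 8.7·30.5 = 0.
That is s² + 23.25s + 265.3 = 0, so ω_n = 16.29 rad/s and ζ = 23.25/(2·16.29) = 0.7136.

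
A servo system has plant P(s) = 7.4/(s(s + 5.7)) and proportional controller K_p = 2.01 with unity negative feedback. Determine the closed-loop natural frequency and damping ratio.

1 + K_p·P(s) = 0 gives s² + 5.7s + 14.87 = 0.
Matching s² + 2ζω_n s + ω_n²: ω_n = √14.87 = 3.857 rad/s and 2ζω_n = 5.7, so ζ = 5.7/(2·3.857) = 0.739.

ω_n = 3.86 rad/s, ζ = 0.739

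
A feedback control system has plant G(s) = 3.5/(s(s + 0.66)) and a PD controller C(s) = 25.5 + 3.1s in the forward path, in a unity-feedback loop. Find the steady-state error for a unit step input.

The open loop C(s)G(s) has a pole at the origin (type 1), so the static position error constant is infinite and e_ss = 1/(1+∞) = 0.

0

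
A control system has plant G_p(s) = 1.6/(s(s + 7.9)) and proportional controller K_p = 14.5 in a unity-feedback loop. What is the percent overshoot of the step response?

1.11%

From 1 + K_pG_p(s) = 0: s² + 7.9s + 23.2 = 0 ⇒ ω_n = 4.817, ζ = 0.8201.
%OS = 100·exp(−πζ/√(1−ζ²)) = 100·exp(−π·0.8201/√0.3275) = 1.11%.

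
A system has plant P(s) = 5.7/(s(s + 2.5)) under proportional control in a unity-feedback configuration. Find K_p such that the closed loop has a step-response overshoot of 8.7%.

K_p = 0.728

From %OS = 100·exp(−πζ/√(1−ζ²)) = 8.7%, ζ = −ln(0.087)/√(π²+ln²(0.087)) = 0.6137.
Characteristic equation s² + 2.5s + 5.7K_p = 0 gives ζ = 2.5/(2√(5.7K_p)).
Setting ζ = 0.6137: √(5.7K_p) = 2.5/(2·0.6137) = 2.037, so K_p = 4.149/5.7 = 0.728.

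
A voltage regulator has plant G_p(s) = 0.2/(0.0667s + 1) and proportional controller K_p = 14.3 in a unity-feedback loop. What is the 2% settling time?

T_s ≈ 0.0691 s

Closed loop: T(s) = K_p·G_p/(1+K_p·G_p) = 2.86/(0.0667s + 1 + 2.86), with pole at s = −(1 + 2.86)/0.0667 = −57.87.
τ = 1/57.87 = 0.01728 s, so 2% settling time ≈ 4τ = 0.0691 s.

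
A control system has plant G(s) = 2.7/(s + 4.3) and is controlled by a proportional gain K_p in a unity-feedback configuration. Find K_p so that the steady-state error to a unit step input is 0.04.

K_p = 38.2

The loop is type 0, so e_ss(step) = 1/(1 + K_pos) with K_pos = K_p·G(0).
G(0) = 0.6279. Require 1/(1 + K_p·0.6279) = 0.04, so 1 + 0.6279·K_p = 25.
K_p = (25 − 1)/0.6279 = 38.2.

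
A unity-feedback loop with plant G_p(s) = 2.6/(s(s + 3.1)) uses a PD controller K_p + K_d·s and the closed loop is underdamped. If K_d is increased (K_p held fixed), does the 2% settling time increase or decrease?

Characteristic equation s² + (3.1 + 2.6K_d)s + 2.6K_p = 0: raising K_d increases ζω_n = (3.1+2.6K_d)/2 while the loop stays underdamped, so T_s ≈ 4/(ζω_n) decreases.

decrease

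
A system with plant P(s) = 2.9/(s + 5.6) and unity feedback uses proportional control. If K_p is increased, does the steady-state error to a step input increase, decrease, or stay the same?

e_ss = 1/(1 + K_p·P(0)); a larger K_p raises the denominator, so e_ss decreases.

decrease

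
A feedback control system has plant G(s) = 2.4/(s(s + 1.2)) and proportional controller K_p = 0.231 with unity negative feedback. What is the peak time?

T_p = 7.13 s

From 1 + K_pG(s) = 0: s² + 1.2s + 0.5544 = 0 ⇒ ω_n = 0.7446, ζ = 0.8058.
Damped frequency ω_d = ω_n√(1−ζ²) = 0.4409 rad/s, so peak time T_p = π/ω_d = 7.13 s.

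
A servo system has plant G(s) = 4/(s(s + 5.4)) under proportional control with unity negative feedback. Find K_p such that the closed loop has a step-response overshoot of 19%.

K_p = 8.34

From %OS = 100·exp(−πζ/√(1−ζ²)) = 19%, ζ = −ln(0.19)/√(π²+ln²(0.19)) = 0.4673.
Characteristic equation s² + 5.4s + 4K_p = 0 gives ζ = 5.4/(2√(4K_p)).
Setting ζ = 0.4673: √(4K_p) = 5.4/(2·0.4673) = 5.777, so K_p = 33.38/4 = 8.34.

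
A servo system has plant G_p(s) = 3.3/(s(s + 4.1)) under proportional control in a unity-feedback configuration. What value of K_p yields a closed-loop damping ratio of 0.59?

K_p = 3.66

Closed-loop characteristic equation: s² + 4.1s + K_p·3.3 = 0.
So ω_n = √(3.3K_p) and 2ζω_n = 4.1, giving ζ = 4.1/(2√(3.3K_p)).
Setting ζ = 0.59: √(3.3K_p) = 4.1/(2·0.59) = 3.475, so K_p = 12.07/3.3 = 3.66.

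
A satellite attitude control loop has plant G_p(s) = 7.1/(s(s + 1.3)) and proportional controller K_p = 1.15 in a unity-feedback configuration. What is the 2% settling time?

From 1 + K_pG_p(s) = 0: s² + 1.3s + 8.165 = 0 ⇒ ω_n = 2.857, ζ = 0.2275.
2% settling time T_s ≈ 4/(ζω_n) = 4/0.65 = 6.15 s.

T_s ≈ 6.15 s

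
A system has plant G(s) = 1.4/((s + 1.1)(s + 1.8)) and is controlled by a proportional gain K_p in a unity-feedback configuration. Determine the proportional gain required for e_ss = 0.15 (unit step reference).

K_p = 8.01

For a type-0 loop with proportional control, e_ss = 1/(1 + K_p·G(0)).
G(0) = 0.7071. Require 1/(1 + K_p·0.7071) = 0.15, so 1 + 0.7071·K_p = 6.667.
K_p = (6.667 − 1)/0.7071 = 8.01.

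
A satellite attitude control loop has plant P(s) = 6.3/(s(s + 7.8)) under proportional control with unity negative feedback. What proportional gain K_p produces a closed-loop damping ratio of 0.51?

K_p = 9.28

Closed-loop characteristic equation: s² + 7.8s + K_p·6.3 = 0.
So ω_n = √(6.3K_p) and 2ζω_n = 7.8, giving ζ = 7.8/(2√(6.3K_p)).
Setting ζ = 0.51: √(6.3K_p) = 7.8/(2·0.51) = 7.647, so K_p = 58.48/6.3 = 9.28.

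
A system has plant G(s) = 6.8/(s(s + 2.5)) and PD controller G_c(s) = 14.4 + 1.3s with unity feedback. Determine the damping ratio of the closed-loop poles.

ζ = 0.573

Forward path: (14.4 + 1.3s)·6.8/(s(s+2.5)). The closed-loop characteristic equation is s² + (2.5 + 6.8·1.3)s + 6.8·14.4 = 0.
That is s² + 11.34s + 97.92 = 0, so ω_n = 9.895 rad/s and ζ = 11.34/(2·9.895) = 0.573.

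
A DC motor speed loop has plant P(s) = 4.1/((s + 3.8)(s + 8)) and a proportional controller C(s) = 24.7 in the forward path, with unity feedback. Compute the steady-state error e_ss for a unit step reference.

The loop is type 0. Static position error constant K_pos = C(0)·P(0) = 24.7·0.1349 = 3.331.
Steady-state error to a unit step: e_ss = 1/(1+K_pos) = 1/4.331 = 0.231.

0.231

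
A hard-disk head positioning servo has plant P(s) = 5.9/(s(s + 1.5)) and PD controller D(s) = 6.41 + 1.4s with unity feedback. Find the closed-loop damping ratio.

Forward path: (6.41 + 1.4s)·5.9/(s(s+1.5)). The closed-loop characteristic equation is s² + (1.5 + 5.9·1.4)s + 5.9·6.41 = 0.
That is s² + 9.76s + 37.82 = 0, so ω_n = 6.15 rad/s and ζ = 9.76/(2·6.15) = 0.7935.

ζ = 0.794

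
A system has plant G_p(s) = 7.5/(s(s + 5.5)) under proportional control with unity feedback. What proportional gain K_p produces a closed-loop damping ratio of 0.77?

K_p = 1.7

Closed-loop characteristic equation: s² + 5.5s + K_p·7.5 = 0.
So ω_n = √(7.5K_p) and 2ζω_n = 5.5, giving ζ = 5.5/(2√(7.5K_p)).
Setting ζ = 0.77: √(7.5K_p) = 5.5/(2·0.77) = 3.571, so K_p = 12.76/7.5 = 1.7.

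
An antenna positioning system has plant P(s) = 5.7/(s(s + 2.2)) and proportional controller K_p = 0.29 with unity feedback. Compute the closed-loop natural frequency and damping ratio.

ω_n = 1.29 rad/s, ζ = 0.856

With unity feedback the closed-loop characteristic equation is s² + 2.2s + 0.29·5.7 = s² + 2.2s + 1.653 = 0.
So ω_n² = 1.653 ⇒ ω_n = 1.286 rad/s, and ζ = 2.2/(2ω_n) = 0.856.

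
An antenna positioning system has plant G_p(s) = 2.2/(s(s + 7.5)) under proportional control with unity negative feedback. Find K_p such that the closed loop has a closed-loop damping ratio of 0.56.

K_p = 20.4

Closed-loop characteristic equation: s² + 7.5s + K_p·2.2 = 0.
So ω_n = √(2.2K_p) and 2ζω_n = 7.5, giving ζ = 7.5/(2√(2.2K_p)).
Setting ζ = 0.56: √(2.2K_p) = 7.5/(2·0.56) = 6.696, so K_p = 44.84/2.2 = 20.4.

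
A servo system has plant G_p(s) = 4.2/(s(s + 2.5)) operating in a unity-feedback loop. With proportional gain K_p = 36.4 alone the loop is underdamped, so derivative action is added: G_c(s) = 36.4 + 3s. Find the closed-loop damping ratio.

Forward path: (36.4 + 3s)·4.2/(s(s+2.5)). The closed-loop characteristic equation is s² + (2.5 + 4.2·3)s + 4.2·36.4 = 0.
That is s² + 15.1s + 152.9 = 0, so ω_n = 12.36 rad/s and ζ = 15.1/(2·12.36) = 0.6106.

ζ = 0.611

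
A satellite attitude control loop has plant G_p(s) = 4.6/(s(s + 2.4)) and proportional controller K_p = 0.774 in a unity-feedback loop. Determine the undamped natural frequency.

ω_n = 1.89 rad/s

The closed-loop denominator is s(s+2.4) + 0.774·4.6 = s² + 2.4s + 3.56.
Matching s² + 2ζω_n s + ω_n²: ω_n = √3.56 = 1.887 rad/s and 2ζω_n = 2.4, so ζ = 2.4/(2·1.887) = 0.636.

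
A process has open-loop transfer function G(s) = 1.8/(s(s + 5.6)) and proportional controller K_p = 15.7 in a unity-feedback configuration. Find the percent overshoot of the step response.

Closed-loop characteristic equation: s² + 5.6s + 28.26 = 0, so ω_n = 5.316 rad/s and ζ = 5.6/(2·5.316) = 0.5267.
%OS = 100·exp(−πζ/√(1−ζ²)) = 100·exp(−π·0.5267/√0.7226) = 14.3%.

14.3%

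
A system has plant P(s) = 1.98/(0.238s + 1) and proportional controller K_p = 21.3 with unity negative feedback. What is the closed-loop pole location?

s = -181.4

Closed loop: T(s) = K_p·P/(1+K_p·P) = 42.17/(0.238s + 1 + 42.17), with pole at s = −(1 + 42.17)/0.238 = −181.4.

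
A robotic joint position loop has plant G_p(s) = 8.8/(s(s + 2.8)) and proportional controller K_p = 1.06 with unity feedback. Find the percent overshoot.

Closed-loop characteristic equation: s² + 2.8s + 9.328 = 0, so ω_n = 3.054 rad/s and ζ = 2.8/(2·3.054) = 0.4584.
%OS = 100·exp(−πζ/√(1−ζ²)) = 100·exp(−π·0.4584/√0.7899) = 19.8%.

19.8%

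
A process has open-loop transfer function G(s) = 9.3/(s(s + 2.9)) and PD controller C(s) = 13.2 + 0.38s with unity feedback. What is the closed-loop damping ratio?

Forward path: (13.2 + 0.38s)·9.3/(s(s+2.9)). The closed-loop characteristic equation is s² + (2.9 + 9.3·0.38)s + 9.3·13.2 = 0.
That is s² + 6.434s + 122.8 = 0, so ω_n = 11.08 rad/s and ζ = 6.434/(2·11.08) = 0.2904.

ζ = 0.29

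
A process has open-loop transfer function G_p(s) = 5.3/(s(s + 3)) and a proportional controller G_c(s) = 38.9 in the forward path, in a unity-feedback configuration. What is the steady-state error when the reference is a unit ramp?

The loop has one pole at the origin (type 1). Velocity error constant K_v = lim_{s→0} s·G_c(s)G_p(s) = 38.9·5.3/3 = 68.72.
Steady-state error to a unit ramp: e_ss = 1/K_v = 0.0146.

0.0146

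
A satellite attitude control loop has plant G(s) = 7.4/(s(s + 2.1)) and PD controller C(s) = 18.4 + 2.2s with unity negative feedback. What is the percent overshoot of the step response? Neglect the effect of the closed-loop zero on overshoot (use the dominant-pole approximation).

Forward path: (18.4 + 2.2s)·7.4/(s(s+2.1)). The closed-loop characteristic equation is s² + (2.1 + 7.4·2.2)s + 7.4·18.4 = 0.
That is s² + 18.38s + 136.2 = 0, so ω_n = 11.67 rad/s and ζ = 18.38/(2·11.67) = 0.7876.
%OS = 100·exp(−πζ/√(1−ζ²)) = 1.8%.

1.8%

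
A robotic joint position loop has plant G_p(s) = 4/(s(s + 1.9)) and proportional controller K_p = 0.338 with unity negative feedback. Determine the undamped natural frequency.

ω_n = 1.16 rad/s

The closed-loop denominator is s(s+1.9) + 0.338·4 = s² + 1.9s + 1.352.
So ω_n² = 1.352 ⇒ ω_n = 1.163 rad/s, and ζ = 1.9/(2ω_n) = 0.817.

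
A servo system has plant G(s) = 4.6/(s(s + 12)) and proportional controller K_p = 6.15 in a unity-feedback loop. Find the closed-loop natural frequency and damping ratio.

1 + K_p·G(s) = 0 gives s² + 12s + 28.29 = 0.
Matching s² + 2ζω_n s + ω_n²: ω_n = √28.29 = 5.319 rad/s and 2ζω_n = 12, so ζ = 12/(2·5.319) = 1.13.

ω_n = 5.32 rad/s, ζ = 1.13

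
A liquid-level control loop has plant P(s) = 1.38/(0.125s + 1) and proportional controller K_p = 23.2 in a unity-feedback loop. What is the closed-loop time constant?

τ = 0.00379 s

Closed loop: T(s) = K_p·P/(1+K_p·P) = 32.02/(0.125s + 1 + 32.02), with pole at s = −(1 + 32.02)/0.125 = −264.1.
Closed-loop time constant τ = 1/264.1 = 0.00379 s.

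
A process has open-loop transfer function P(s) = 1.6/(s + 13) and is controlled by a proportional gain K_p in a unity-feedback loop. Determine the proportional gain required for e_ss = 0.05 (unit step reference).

K_p = 154

The loop is type 0, so e_ss(step) = 1/(1 + K_pos) with K_pos = K_p·P(0).
P(0) = 0.1231. Require 1/(1 + K_p·0.1231) = 0.05, so 1 + 0.1231·K_p = 20.
K_p = (20 − 1)/0.1231 = 154.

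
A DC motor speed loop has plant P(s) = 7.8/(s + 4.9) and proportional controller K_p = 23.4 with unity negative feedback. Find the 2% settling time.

T_s ≈ 0.0213 s

Closed-loop transfer function: T(s) = K_p·P(s)/(1 + K_p·P(s)) = 182.5/(s + 4.9 + 182.5) = 182.5/(s + 187.4).
Time constant τ = 1/187.4 = 0.005336 s, so the 2% settling time is about 4τ = 0.0213 s.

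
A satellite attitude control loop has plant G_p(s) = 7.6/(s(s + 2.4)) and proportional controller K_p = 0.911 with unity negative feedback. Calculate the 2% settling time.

Closed-loop characteristic equation: s² + 2.4s + 6.924 = 0, so ω_n = 2.631 rad/s and ζ = 2.4/(2·2.631) = 0.4561.
2% settling time T_s ≈ 4/(ζω_n) = 4/1.2 = 3.33 s.

T_s ≈ 3.33 s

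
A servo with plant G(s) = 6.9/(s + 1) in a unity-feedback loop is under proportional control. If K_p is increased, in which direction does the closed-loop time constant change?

Closed-loop pole is at s = −(1+K_p·6.9); larger K_p moves it further left, so τ = 1/(1+K_p·6.9) decreases.

decrease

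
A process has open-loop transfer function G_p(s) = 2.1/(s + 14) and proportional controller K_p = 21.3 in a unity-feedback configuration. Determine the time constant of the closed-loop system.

Closed-loop transfer function: T(s) = K_p·G_p(s)/(1 + K_p·G_p(s)) = 44.73/(s + 14 + 44.73) = 44.73/(s + 58.73).
Time constant τ = 1/58.73 = 0.017 s.

τ = 0.017 s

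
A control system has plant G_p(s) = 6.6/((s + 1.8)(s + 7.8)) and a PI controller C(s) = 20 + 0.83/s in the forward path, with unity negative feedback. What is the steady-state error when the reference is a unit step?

The open loop C(s)G_p(s) has a pole at the origin (type 1), so the static position error constant is infinite and e_ss = 1/(1+∞) = 0.

0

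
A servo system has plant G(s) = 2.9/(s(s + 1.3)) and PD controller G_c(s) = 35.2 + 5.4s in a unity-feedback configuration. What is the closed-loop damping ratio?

Forward path: (35.2 + 5.4s)·2.9/(s(s+1.3)). The closed-loop characteristic equation is s² + (1.3 + 2.9·5.4)s + 2.9·35.2 = 0.
That is s² + 16.96s + 102.1 = 0, so ω_n = 10.1 rad/s and ζ = 16.96/(2·10.1) = 0.8393.

ζ = 0.839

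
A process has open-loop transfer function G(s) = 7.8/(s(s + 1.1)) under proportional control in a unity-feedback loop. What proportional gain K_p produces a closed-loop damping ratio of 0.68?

Closed-loop characteristic equation: s² + 1.1s + K_p·7.8 = 0.
So ω_n = √(7.8K_p) and 2ζω_n = 1.1, giving ζ = 1.1/(2√(7.8K_p)).
Setting ζ = 0.68: √(7.8K_p) = 1.1/(2·0.68) = 0.8088, so K_p = 0.6542/7.8 = 0.0839.

K_p = 0.0839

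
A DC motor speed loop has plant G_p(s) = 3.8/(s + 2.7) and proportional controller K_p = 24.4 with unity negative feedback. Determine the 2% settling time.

Closed-loop transfer function: T(s) = K_p·G_p(s)/(1 + K_p·G_p(s)) = 92.72/(s + 2.7 + 92.72) = 92.72/(s + 95.42).
Time constant τ = 1/95.42 = 0.01048 s, so the 2% settling time is about 4τ = 0.0419 s.

T_s ≈ 0.0419 s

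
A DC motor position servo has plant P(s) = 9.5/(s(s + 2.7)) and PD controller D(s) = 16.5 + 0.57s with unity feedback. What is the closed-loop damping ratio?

Forward path: (16.5 + 0.57s)·9.5/(s(s+2.7)). The closed-loop characteristic equation is s² + (2.7 + 9.5·0.57)s + 9.5·16.5 = 0.
That is s² + 8.115s + 156.8 = 0, so ω_n = 12.52 rad/s and ζ = 8.115/(2·12.52) = 0.3241.

ζ = 0.324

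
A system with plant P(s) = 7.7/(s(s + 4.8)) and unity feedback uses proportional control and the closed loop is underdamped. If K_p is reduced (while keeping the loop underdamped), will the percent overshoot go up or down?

decrease

ζ = 4.8/(2√(7.7K_p)) rises as K_p falls; higher damping means less overshoot.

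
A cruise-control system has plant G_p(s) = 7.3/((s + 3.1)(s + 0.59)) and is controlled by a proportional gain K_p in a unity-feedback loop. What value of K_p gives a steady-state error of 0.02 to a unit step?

K_p = 12.3

For a type-0 loop with proportional control, e_ss = 1/(1 + K_p·G_p(0)).
G_p(0) = 3.991. Require 1/(1 + K_p·3.991) = 0.02, so 1 + 3.991·K_p = 50.
K_p = (50 − 1)/3.991 = 12.3.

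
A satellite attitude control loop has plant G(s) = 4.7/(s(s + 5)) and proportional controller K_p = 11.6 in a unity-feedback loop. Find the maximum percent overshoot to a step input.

Closed-loop characteristic equation: s² + 5s + 54.52 = 0, so ω_n = 7.384 rad/s and ζ = 5/(2·7.384) = 0.3386.
%OS = 100·exp(−πζ/√(1−ζ²)) = 100·exp(−π·0.3386/√0.8854) = 32.3%.

32.3%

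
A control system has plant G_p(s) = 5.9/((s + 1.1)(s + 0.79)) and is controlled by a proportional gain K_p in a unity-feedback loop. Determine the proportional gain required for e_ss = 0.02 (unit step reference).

K_p = 7.22

For a type-0 loop with proportional control, e_ss = 1/(1 + K_p·G_p(0)).
G_p(0) = 6.789. Require 1/(1 + K_p·6.789) = 0.02, so 1 + 6.789·K_p = 50.
K_p = (50 − 1)/6.789 = 7.22.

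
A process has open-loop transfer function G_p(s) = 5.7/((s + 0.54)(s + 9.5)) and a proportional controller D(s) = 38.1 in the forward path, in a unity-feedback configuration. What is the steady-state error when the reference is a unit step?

The loop is type 0. Static position error constant K_pos = D(0)·G_p(0) = 38.1·1.111 = 42.33.
Steady-state error to a unit step: e_ss = 1/(1+K_pos) = 1/43.33 = 0.0231.

0.0231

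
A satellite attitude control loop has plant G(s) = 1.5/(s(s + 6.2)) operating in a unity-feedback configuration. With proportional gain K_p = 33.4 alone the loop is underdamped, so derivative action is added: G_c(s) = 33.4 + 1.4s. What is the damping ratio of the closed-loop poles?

ζ = 0.586

Forward path: (33.4 + 1.4s)·1.5/(s(s+6.2)). The closed-loop characteristic equation is s² + (6.2 + 1.5·1.4)s + 1.5·33.4 = 0.
That is s² + 8.3s + 50.1 = 0, so ω_n = 7.078 rad/s and ζ = 8.3/(2·7.078) = 0.5863.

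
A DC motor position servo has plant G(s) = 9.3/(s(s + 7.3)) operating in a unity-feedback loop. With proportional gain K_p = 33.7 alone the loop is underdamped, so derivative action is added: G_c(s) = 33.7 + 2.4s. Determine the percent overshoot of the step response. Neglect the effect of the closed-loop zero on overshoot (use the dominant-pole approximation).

0.825%

Forward path: (33.7 + 2.4s)·9.3/(s(s+7.3)). The closed-loop characteristic equation is s² + (7.3 + 9.3·2.4)s + 9.3·33.7 = 0.
That is s² + 29.62s + 313.4 = 0, so ω_n = 17.7 rad/s and ζ = 29.62/(2·17.7) = 0.8366.
%OS = 100·exp(−πζ/√(1−ζ²)) = 0.825%.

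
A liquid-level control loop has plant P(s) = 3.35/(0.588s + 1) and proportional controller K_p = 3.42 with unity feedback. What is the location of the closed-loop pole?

s = -21.19

Closed loop: T(s) = K_p·P/(1+K_p·P) = 11.46/(0.588s + 1 + 11.46), with pole at s = −(1 + 11.46)/0.588 = −21.19.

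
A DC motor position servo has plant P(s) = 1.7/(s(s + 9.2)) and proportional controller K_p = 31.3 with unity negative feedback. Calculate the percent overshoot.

7.79%

Closed-loop characteristic equation: s² + 9.2s + 53.21 = 0, so ω_n = 7.295 rad/s and ζ = 9.2/(2·7.295) = 0.6306.
%OS = 100·exp(−πζ/√(1−ζ²)) = 100·exp(−π·0.6306/√0.6023) = 7.79%.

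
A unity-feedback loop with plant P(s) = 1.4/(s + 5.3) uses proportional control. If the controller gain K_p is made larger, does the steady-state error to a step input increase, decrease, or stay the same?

decrease

e_ss = 1/(1 + K_p·P(0)); a larger K_p raises the denominator, so e_ss decreases.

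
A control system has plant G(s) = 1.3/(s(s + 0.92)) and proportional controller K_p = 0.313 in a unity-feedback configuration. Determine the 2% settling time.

Closed-loop characteristic equation: s² + 0.92s + 0.4069 = 0, so ω_n = 0.6379 rad/s and ζ = 0.92/(2·0.6379) = 0.7211.
2% settling time T_s ≈ 4/(ζω_n) = 4/0.46 = 8.7 s.

T_s ≈ 8.7 s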